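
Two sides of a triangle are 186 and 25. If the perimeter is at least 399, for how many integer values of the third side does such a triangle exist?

23

Triangle inequality: 161 < x < 211. Perimeter ≥ 399 gives x ≥ 399 − 186 − 25 = 188.
So 188 ≤ x < 211; integers 188 through 210: 23 values.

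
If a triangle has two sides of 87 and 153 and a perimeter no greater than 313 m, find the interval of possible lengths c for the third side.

66 < c ≤ 73

Triangle inequality alone gives 66 < c < 240.
The perimeter condition gives c ≤ 313 − 87 − 153 = 73.
Intersecting the two: 66 < c ≤ 73.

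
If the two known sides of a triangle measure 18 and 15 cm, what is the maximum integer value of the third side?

The third side must be strictly less than 18 + 15 = 33.
The largest integer below 33 is 32.

32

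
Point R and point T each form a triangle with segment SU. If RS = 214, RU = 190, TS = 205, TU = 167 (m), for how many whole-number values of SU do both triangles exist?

333

From triangle RSU: 24 < SU < 404.
From triangle TSU: 38 < SU < 372.
Intersection: 38 < SU < 372, so integers 39 through 371: 333 values.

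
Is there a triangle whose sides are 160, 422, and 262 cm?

The two shorter sides sum to 422, exactly equal to the longest side 422.
That gives only a degenerate (flat) triangle — the inequality must be strict.

No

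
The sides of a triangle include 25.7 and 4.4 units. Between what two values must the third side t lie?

By the triangle inequality, t must be less than 25.7 + 4.4 = 30.1 and greater than |25.7 − 4.4| = 21.3.

21.3 < t < 30.1 (units)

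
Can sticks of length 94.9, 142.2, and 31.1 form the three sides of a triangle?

The longest side is 142.2, but the other two sum to only 126.0.
126.0 < 142.2, so the triangle inequality fails.

No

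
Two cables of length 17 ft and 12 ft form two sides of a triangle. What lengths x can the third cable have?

5 < x < 29

By the triangle inequality, x must be less than 17 + 12 = 29 and greater than |17 − 12| = 5.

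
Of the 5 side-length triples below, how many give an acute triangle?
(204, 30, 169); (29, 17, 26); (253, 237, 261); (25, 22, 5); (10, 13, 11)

(204,30,169): 30+169 ≤ 204, not a triangle
(29,17,26): 17²+26² = 965 > 841 = 29² → acute
(253,237,261): 237²+253² = 120178 > 68121 = 261² → acute
(25,22,5): 5²+22² = 509 < 625 = 25² → obtuse
(10,13,11): 10²+11² = 221 > 169 = 13² → acute
3 of the 5 are acute.

3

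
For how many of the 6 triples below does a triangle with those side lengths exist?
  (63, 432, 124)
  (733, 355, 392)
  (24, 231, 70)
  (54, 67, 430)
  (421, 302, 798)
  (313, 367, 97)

(63,124,432): 63+124 ≤ 432 → not valid
(355,392,733): 355+392 > 733 → valid
(24,70,231): 24+70 ≤ 231 → not valid
(54,67,430): 54+67 ≤ 430 → not valid
(302,421,798): 302+421 ≤ 798 → not valid
(97,313,367): 97+313 > 367 → valid
2 of the 6 triples form a triangle.

2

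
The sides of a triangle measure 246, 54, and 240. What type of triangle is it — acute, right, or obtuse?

Compare the square of the longest side to the sum of squares of the other two: 54² + 240² = 60516 = 246².

right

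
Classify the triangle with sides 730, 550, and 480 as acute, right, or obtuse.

Compare the square of the longest side to the sum of squares of the other two: 480² + 550² = 532900 = 730².

right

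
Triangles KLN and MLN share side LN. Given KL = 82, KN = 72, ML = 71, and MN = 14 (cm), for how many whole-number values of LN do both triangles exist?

27

From triangle KLN: 10 < LN < 154.
From triangle MLN: 57 < LN < 85.
Intersection: 57 < LN < 85, so integers 58 through 84: 27 values.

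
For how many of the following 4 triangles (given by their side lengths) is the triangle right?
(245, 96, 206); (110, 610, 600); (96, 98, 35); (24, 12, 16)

1

(245,96,206): 96²+206² = 51652 < 60025 = 245² → obtuse
(110,610,600): 110²+600² = 372100 = 610² → right
(96,98,35): 35²+96² = 10441 > 9604 = 98² → acute
(24,12,16): 12²+16² = 400 < 576 = 24² → obtuse
1 of the 4 is right.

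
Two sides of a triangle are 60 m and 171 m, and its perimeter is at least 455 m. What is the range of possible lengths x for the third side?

224 ≤ x < 231 m

Triangle inequality alone gives 111 < x < 231.
The perimeter condition gives x ≥ 455 − 60 − 171 = 224.
Intersecting the two: 224 ≤ x < 231.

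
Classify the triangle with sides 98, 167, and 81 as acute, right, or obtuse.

Compare the square of the longest side to the sum of squares of the other two: 81² + 98² = 16165 < 27889 = 167².

obtuse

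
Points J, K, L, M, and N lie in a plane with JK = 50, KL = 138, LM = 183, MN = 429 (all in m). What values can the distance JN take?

The maximum is all hops collinear in one direction: 50 + 138 + 183 + 429 = 800.
The longest hop is 429; the others sum to 371. Folding the others back against it leaves at least 429 − 371 = 58.

58 ≤ JN ≤ 800 m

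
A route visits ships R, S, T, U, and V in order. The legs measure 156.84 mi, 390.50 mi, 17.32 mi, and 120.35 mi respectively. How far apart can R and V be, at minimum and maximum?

The maximum is all hops collinear in one direction: 156.84 + 390.50 + 17.32 + 120.35 = 685.01.
The longest hop is 390.50; the others sum to 294.51. Folding the others back against it leaves at least 390.50 − 294.51 = 95.99.

95.99 ≤ RV ≤ 685.01 mi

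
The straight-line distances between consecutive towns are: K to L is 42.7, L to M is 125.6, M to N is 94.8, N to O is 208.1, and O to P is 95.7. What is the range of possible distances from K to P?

The maximum is all hops collinear in one direction: 42.7 + 125.6 + 94.8 + 208.1 + 95.7 = 566.9.
The longest hop is 208.1; the others sum to 358.8. Since 208.1 ≤ 358.8, the path can fold back on itself completely, so the minimum distance is 0.

0 ≤ KP ≤ 566.9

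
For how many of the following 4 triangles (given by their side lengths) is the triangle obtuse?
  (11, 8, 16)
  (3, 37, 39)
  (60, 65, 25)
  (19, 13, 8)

3

(11,8,16): 8²+11² = 185 < 256 = 16² → obtuse
(3,37,39): 3²+37² = 1378 < 1521 = 39² → obtuse
(60,65,25): 25²+60² = 4225 = 65² → right
(19,13,8): 8²+13² = 233 < 361 = 19² → obtuse
3 of the 4 are obtuse.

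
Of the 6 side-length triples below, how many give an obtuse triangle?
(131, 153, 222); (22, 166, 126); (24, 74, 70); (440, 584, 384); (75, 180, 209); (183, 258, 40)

(131,153,222): 131²+153² = 40570 < 49284 = 222² → obtuse
(22,166,126): 22+126 ≤ 166, not a triangle
(24,74,70): 24²+70² = 5476 = 74² → right
(440,584,384): 384²+440² = 341056 = 584² → right
(75,180,209): 75²+180² = 38025 < 43681 = 209² → obtuse
(183,258,40): 40+183 ≤ 258, not a triangle
2 of the 6 are obtuse.

2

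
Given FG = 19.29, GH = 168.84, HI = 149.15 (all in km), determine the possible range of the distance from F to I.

0.40 ≤ FI ≤ 337.28 km

The maximum is all hops collinear in one direction: 19.29 + 168.84 + 149.15 = 337.28.
The longest hop is 168.84; the others sum to 168.44. Folding the others back against it leaves at least 168.84 − 168.44 = 0.40.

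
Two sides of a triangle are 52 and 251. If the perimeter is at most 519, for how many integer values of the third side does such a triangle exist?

Triangle inequality: 199 < x < 303. Perimeter ≤ 519 gives x ≤ 519 − 52 − 251 = 216.
So 199 < x ≤ 216; integers 200 through 216: 17 values.

17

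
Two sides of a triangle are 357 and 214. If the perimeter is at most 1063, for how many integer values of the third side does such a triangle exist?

349

Triangle inequality: 143 < x < 571. Perimeter ≤ 1063 gives x ≤ 1063 − 357 − 214 = 492.
So 143 < x ≤ 492; integers 144 through 492: 349 values.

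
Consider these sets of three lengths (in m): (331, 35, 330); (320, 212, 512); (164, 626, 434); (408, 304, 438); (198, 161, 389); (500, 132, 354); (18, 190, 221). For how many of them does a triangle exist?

3

(35,330,331): 35+330 > 331 → valid
(212,320,512): 212+320 > 512 → valid
(164,434,626): 164+434 ≤ 626 → not valid
(304,408,438): 304+408 > 438 → valid
(161,198,389): 161+198 ≤ 389 → not valid
(132,354,500): 132+354 ≤ 500 → not valid
(18,190,221): 18+190 ≤ 221 → not valid
3 of the 7 triples form a triangle.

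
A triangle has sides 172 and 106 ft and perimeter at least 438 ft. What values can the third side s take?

Triangle inequality alone gives 66 < s < 278.
The perimeter condition gives s ≥ 438 − 172 − 106 = 160.
Intersecting the two: 160 ≤ s < 278.

160 ≤ s < 278 ft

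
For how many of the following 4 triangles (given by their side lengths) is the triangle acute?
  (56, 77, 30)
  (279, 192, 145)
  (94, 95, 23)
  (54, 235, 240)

(56,77,30): 30²+56² = 4036 < 5929 = 77² → obtuse
(279,192,145): 145²+192² = 57889 < 77841 = 279² → obtuse
(94,95,23): 23²+94² = 9365 > 9025 = 95² → acute
(54,235,240): 54²+235² = 58141 > 57600 = 240² → acute
2 of the 4 are acute.

2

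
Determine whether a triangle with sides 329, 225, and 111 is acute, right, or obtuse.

Compare the square of the longest side to the sum of squares of the other two: 111² + 225² = 62946 < 108241 = 329².

obtuse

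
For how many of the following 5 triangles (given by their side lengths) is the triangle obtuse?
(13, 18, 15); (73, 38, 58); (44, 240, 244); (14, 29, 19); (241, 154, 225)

2

(13,18,15): 13²+15² = 394 > 324 = 18² → acute
(73,38,58): 38²+58² = 4808 < 5329 = 73² → obtuse
(44,240,244): 44²+240² = 59536 = 244² → right
(14,29,19): 14²+19² = 557 < 841 = 29² → obtuse
(241,154,225): 154²+225² = 74341 > 58081 = 241² → acute
2 of the 5 are obtuse.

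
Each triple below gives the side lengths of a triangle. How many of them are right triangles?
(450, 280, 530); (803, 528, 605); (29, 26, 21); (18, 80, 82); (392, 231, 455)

(450,280,530): 280²+450² = 280900 = 530² → right
(803,528,605): 528²+605² = 644809 = 803² → right
(29,26,21): 21²+26² = 1117 > 841 = 29² → acute
(18,80,82): 18²+80² = 6724 = 82² → right
(392,231,455): 231²+392² = 207025 = 455² → right
4 of the 5 are right.

4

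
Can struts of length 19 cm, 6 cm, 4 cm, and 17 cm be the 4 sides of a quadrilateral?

Yes

A quadrilateral exists iff every side is shorter than the sum of the others — equivalently, the longest side is less than the sum of the rest.
Longest side 19 < 27 (sum of the remaining 3), so yes.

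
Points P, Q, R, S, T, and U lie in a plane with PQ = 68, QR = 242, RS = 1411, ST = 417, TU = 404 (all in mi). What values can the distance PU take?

280 ≤ PU ≤ 2542 mi

The maximum is all hops collinear in one direction: 68 + 242 + 1411 + 417 + 404 = 2542.
The longest hop is 1411; the others sum to 1131. Folding the others back against it leaves at least 1411 − 1131 = 280.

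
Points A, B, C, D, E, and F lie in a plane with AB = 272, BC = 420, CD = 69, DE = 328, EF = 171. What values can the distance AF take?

0 ≤ AF ≤ 1260

The maximum is all hops collinear in one direction: 272 + 420 + 69 + 328 + 171 = 1260.
The longest hop is 420; the others sum to 840. Since 420 ≤ 840, the path can fold back on itself completely, so the minimum distance is 0.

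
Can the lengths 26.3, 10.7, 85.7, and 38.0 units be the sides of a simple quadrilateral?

For a quadrilateral, each side must be shorter than the sum of the others.
Here the longest side is 85.7, but the remaining 3 sides sum to only 75.0.

No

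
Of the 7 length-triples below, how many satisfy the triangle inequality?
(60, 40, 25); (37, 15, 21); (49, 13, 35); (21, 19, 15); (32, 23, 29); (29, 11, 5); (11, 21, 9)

3

(25,40,60): 25+40 > 60 → valid
(15,21,37): 15+21 ≤ 37 → not valid
(13,35,49): 13+35 ≤ 49 → not valid
(15,19,21): 15+19 > 21 → valid
(23,29,32): 23+29 > 32 → valid
(5,11,29): 5+11 ≤ 29 → not valid
(9,11,21): 9+11 ≤ 21 → not valid
3 of the 7 triples form a triangle.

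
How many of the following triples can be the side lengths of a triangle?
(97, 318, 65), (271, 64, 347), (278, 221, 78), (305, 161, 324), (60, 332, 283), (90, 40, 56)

4

(65,97,318): 65+97 ≤ 318 → not valid
(64,271,347): 64+271 ≤ 347 → not valid
(78,221,278): 78+221 > 278 → valid
(161,305,324): 161+305 > 324 → valid
(60,283,332): 60+283 > 332 → valid
(40,56,90): 40+56 > 90 → valid
4 of the 6 triples form a triangle.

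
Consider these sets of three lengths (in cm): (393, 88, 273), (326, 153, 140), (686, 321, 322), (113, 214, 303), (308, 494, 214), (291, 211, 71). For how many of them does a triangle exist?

(88,273,393): 88+273 ≤ 393 → not valid
(140,153,326): 140+153 ≤ 326 → not valid
(321,322,686): 321+322 ≤ 686 → not valid
(113,214,303): 113+214 > 303 → valid
(214,308,494): 214+308 > 494 → valid
(71,211,291): 71+211 ≤ 291 → not valid
2 of the 6 triples form a triangle.

2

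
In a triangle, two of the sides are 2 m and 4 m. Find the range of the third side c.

2 < c < 6

By the triangle inequality, c must be less than 2 + 4 = 6 and greater than |2 − 4| = 2.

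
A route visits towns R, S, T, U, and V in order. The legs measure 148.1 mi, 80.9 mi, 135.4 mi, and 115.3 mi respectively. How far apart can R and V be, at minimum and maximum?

The maximum is all hops collinear in one direction: 148.1 + 80.9 + 135.4 + 115.3 = 479.7.
The longest hop is 148.1; the others sum to 331.6. Since 148.1 ≤ 331.6, the path can fold back on itself completely, so the minimum distance is 0.

0 ≤ RV ≤ 479.7 mi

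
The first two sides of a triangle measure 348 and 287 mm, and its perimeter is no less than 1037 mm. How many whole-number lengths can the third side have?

233

Triangle inequality: 61 < x < 635. Perimeter ≥ 1037 gives x ≥ 1037 − 348 − 287 = 402.
So 402 ≤ x < 635; integers 402 through 634: 233 values.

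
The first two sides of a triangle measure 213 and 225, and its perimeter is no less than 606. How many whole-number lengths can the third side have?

270

Triangle inequality: 12 < x < 438. Perimeter ≥ 606 gives x ≥ 606 − 213 − 225 = 168.
So 168 ≤ x < 438; integers 168 through 437: 270 values.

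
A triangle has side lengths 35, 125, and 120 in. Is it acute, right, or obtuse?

right

Compare the square of the longest side to the sum of squares of the other two: 35² + 120² = 15625 = 125².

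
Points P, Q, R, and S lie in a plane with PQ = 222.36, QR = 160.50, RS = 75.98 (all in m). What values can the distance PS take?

0 ≤ PS ≤ 458.84 m

The maximum is all hops collinear in one direction: 222.36 + 160.50 + 75.98 = 458.84.
The longest hop is 222.36; the others sum to 236.48. Since 222.36 ≤ 236.48, the path can fold back on itself completely, so the minimum distance is 0.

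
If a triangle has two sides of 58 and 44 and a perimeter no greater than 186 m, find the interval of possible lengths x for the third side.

14 < x ≤ 84

Triangle inequality alone gives 14 < x < 102.
The perimeter condition gives x ≤ 186 − 58 − 44 = 84.
Intersecting the two: 14 < x ≤ 84.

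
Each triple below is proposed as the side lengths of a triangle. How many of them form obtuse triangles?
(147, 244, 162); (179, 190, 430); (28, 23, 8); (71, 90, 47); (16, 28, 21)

(147,244,162): 147²+162² = 47853 < 59536 = 244² → obtuse
(179,190,430): 179+190 ≤ 430, not a triangle
(28,23,8): 8²+23² = 593 < 784 = 28² → obtuse
(71,90,47): 47²+71² = 7250 < 8100 = 90² → obtuse
(16,28,21): 16²+21² = 697 < 784 = 28² → obtuse
4 of the 5 are obtuse.

4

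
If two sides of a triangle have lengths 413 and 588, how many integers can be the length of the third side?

The third side lies in the open interval (175, 1001).
Integers from 176 to 1000 inclusive: 1000 − 176 + 1 = 825.

825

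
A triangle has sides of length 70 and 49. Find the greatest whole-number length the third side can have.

The third side must be strictly less than 70 + 49 = 119.
The largest integer below 119 is 118.

118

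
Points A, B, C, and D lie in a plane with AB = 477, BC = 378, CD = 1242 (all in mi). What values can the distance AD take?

387 ≤ AD ≤ 2097 mi

The maximum is all hops collinear in one direction: 477 + 378 + 1242 = 2097.
The longest hop is 1242; the others sum to 855. Folding the others back against it leaves at least 1242 − 855 = 387.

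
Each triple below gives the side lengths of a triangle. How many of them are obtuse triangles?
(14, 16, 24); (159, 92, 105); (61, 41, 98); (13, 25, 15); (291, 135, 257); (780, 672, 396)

5

(14,16,24): 14²+16² = 452 < 576 = 24² → obtuse
(159,92,105): 92²+105² = 19489 < 25281 = 159² → obtuse
(61,41,98): 41²+61² = 5402 < 9604 = 98² → obtuse
(13,25,15): 13²+15² = 394 < 625 = 25² → obtuse
(291,135,257): 135²+257² = 84274 < 84681 = 291² → obtuse
(780,672,396): 396²+672² = 608400 = 780² → right
5 of the 6 are obtuse.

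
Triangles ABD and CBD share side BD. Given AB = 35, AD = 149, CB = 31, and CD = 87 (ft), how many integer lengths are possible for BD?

From triangle ABD: 114 < BD < 184.
From triangle CBD: 56 < BD < 118.
Intersection: 114 < BD < 118, so integers 115 through 117: 3 values.

3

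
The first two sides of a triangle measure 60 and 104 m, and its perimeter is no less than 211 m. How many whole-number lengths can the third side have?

117

Triangle inequality: 44 < x < 164. Perimeter ≥ 211 gives x ≥ 211 − 60 − 104 = 47.
So 47 ≤ x < 164; integers 47 through 163: 117 values.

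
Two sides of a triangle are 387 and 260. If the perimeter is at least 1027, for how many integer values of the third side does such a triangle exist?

Triangle inequality: 127 < x < 647. Perimeter ≥ 1027 gives x ≥ 1027 − 387 − 260 = 380.
So 380 ≤ x < 647; integers 380 through 646: 267 values.

267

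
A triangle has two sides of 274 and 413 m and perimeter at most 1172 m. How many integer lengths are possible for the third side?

Triangle inequality: 139 < x < 687. Perimeter ≤ 1172 gives x ≤ 1172 − 274 − 413 = 485.
So 139 < x ≤ 485; integers 140 through 485: 346 values.

346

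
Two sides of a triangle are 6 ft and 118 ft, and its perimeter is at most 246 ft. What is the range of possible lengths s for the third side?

Triangle inequality alone gives 112 < s < 124.
The perimeter condition gives s ≤ 246 − 6 − 118 = 122.
Intersecting the two: 112 < s ≤ 122.

112 < s ≤ 122 ft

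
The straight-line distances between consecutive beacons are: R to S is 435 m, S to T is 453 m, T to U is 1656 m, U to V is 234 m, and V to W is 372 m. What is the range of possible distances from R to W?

The maximum is all hops collinear in one direction: 435 + 453 + 1656 + 234 + 372 = 3150.
The longest hop is 1656; the others sum to 1494. Folding the others back against it leaves at least 1656 − 1494 = 162.

162 ≤ RW ≤ 3150 m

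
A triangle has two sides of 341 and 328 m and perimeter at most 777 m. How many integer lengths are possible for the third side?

95

Triangle inequality: 13 < x < 669. Perimeter ≤ 777 gives x ≤ 777 − 341 − 328 = 108.
So 13 < x ≤ 108; integers 14 through 108: 95 values.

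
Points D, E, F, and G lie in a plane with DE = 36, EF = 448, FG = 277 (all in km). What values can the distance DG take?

The maximum is all hops collinear in one direction: 36 + 448 + 277 = 761.
The longest hop is 448; the others sum to 313. Folding the others back against it leaves at least 448 − 313 = 135.

135 ≤ DG ≤ 761 km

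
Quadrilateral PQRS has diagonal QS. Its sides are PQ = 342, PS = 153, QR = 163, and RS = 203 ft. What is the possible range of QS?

189 < QS < 366

From triangle PQS: |342 − 153| < QS < 342 + 153, i.e. 189 < QS < 495.
From triangle RQS: 40 < QS < 366.
Both must hold, so QS lies in the intersection.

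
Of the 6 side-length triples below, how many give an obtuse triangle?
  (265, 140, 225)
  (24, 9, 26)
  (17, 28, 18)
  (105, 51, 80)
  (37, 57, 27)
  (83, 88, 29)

(265,140,225): 140²+225² = 70225 = 265² → right
(24,9,26): 9²+24² = 657 < 676 = 26² → obtuse
(17,28,18): 17²+18² = 613 < 784 = 28² → obtuse
(105,51,80): 51²+80² = 9001 < 11025 = 105² → obtuse
(37,57,27): 27²+37² = 2098 < 3249 = 57² → obtuse
(83,88,29): 29²+83² = 7730 < 7744 = 88² → obtuse
5 of the 6 are obtuse.

5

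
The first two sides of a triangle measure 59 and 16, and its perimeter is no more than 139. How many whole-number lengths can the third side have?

21

Triangle inequality: 43 < x < 75. Perimeter ≤ 139 gives x ≤ 139 − 59 − 16 = 64.
So 43 < x ≤ 64; integers 44 through 64: 21 values.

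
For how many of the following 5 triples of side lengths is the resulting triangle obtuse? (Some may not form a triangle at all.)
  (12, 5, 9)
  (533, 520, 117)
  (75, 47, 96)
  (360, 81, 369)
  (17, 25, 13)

(12,5,9): 5²+9² = 106 < 144 = 12² → obtuse
(533,520,117): 117²+520² = 284089 = 533² → right
(75,47,96): 47²+75² = 7834 < 9216 = 96² → obtuse
(360,81,369): 81²+360² = 136161 = 369² → right
(17,25,13): 13²+17² = 458 < 625 = 25² → obtuse
3 of the 5 are obtuse.

3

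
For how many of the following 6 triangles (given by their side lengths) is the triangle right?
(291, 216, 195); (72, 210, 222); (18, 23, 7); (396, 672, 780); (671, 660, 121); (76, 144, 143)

(291,216,195): 195²+216² = 84681 = 291² → right
(72,210,222): 72²+210² = 49284 = 222² → right
(18,23,7): 7²+18² = 373 < 529 = 23² → obtuse
(396,672,780): 396²+672² = 608400 = 780² → right
(671,660,121): 121²+660² = 450241 = 671² → right
(76,144,143): 76²+143² = 26225 > 20736 = 144² → acute
4 of the 6 are right.

4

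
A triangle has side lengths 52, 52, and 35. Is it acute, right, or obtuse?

acute

Compare the square of the longest side to the sum of squares of the other two: 35² + 52² = 3929 > 2704 = 52².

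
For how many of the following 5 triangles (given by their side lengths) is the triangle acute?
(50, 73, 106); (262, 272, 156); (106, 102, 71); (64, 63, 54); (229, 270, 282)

(50,73,106): 50²+73² = 7829 < 11236 = 106² → obtuse
(262,272,156): 156²+262² = 92980 > 73984 = 272² → acute
(106,102,71): 71²+102² = 15445 > 11236 = 106² → acute
(64,63,54): 54²+63² = 6885 > 4096 = 64² → acute
(229,270,282): 229²+270² = 125341 > 79524 = 282² → acute
4 of the 5 are acute.

4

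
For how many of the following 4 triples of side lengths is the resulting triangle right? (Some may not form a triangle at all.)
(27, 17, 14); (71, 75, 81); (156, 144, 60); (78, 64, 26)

(27,17,14): 14²+17² = 485 < 729 = 27² → obtuse
(71,75,81): 71²+75² = 10666 > 6561 = 81² → acute
(156,144,60): 60²+144² = 24336 = 156² → right
(78,64,26): 26²+64² = 4772 < 6084 = 78² → obtuse
1 of the 4 is right.

1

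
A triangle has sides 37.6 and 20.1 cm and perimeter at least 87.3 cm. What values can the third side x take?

Triangle inequality alone gives 17.5 < x < 57.7.
The perimeter condition gives x ≥ 87.3 − 37.6 − 20.1 = 29.6.
Intersecting the two: 29.6 ≤ x < 57.7.

29.6 ≤ x < 57.7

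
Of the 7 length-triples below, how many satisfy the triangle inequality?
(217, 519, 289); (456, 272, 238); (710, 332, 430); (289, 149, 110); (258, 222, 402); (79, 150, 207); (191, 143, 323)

(217,289,519): 217+289 ≤ 519 → not valid
(238,272,456): 238+272 > 456 → valid
(332,430,710): 332+430 > 710 → valid
(110,149,289): 110+149 ≤ 289 → not valid
(222,258,402): 222+258 > 402 → valid
(79,150,207): 79+150 > 207 → valid
(143,191,323): 143+191 > 323 → valid
5 of the 7 triples form a triangle.

5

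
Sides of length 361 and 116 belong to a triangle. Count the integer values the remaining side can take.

231

The third side lies in the open interval (245, 477).
Integers from 246 to 476 inclusive: 476 − 246 + 1 = 231.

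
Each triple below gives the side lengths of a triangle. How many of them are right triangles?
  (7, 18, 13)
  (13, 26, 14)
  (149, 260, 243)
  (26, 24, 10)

1

(7,18,13): 7²+13² = 218 < 324 = 18² → obtuse
(13,26,14): 13²+14² = 365 < 676 = 26² → obtuse
(149,260,243): 149²+243² = 81250 > 67600 = 260² → acute
(26,24,10): 10²+24² = 676 = 26² → right
1 of the 4 is right.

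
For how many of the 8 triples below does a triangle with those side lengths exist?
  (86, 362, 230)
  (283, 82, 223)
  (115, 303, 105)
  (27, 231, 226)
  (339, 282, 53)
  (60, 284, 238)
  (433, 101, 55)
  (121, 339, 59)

3

(86,230,362): 86+230 ≤ 362 → not valid
(82,223,283): 82+223 > 283 → valid
(105,115,303): 105+115 ≤ 303 → not valid
(27,226,231): 27+226 > 231 → valid
(53,282,339): 53+282 ≤ 339 → not valid
(60,238,284): 60+238 > 284 → valid
(55,101,433): 55+101 ≤ 433 → not valid
(59,121,339): 59+121 ≤ 339 → not valid
3 of the 8 triples form a triangle.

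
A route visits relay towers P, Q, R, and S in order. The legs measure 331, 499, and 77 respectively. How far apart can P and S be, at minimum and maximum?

The maximum is all hops collinear in one direction: 331 + 499 + 77 = 907.
The longest hop is 499; the others sum to 408. Folding the others back against it leaves at least 499 − 408 = 91.

91 ≤ PS ≤ 907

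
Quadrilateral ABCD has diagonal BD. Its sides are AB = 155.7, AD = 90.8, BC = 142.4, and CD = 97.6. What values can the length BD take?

From triangle ABD: |155.7 − 90.8| < BD < 155.7 + 90.8, i.e. 64.9 < BD < 246.5.
From triangle CBD: 44.8 < BD < 240.0.
Both must hold, so BD lies in the intersection.

64.9 < BD < 240.0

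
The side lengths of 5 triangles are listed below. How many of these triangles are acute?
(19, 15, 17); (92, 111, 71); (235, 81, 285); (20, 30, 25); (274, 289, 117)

4

(19,15,17): 15²+17² = 514 > 361 = 19² → acute
(92,111,71): 71²+92² = 13505 > 12321 = 111² → acute
(235,81,285): 81²+235² = 61786 < 81225 = 285² → obtuse
(20,30,25): 20²+25² = 1025 > 900 = 30² → acute
(274,289,117): 117²+274² = 88765 > 83521 = 289² → acute
4 of the 5 are acute.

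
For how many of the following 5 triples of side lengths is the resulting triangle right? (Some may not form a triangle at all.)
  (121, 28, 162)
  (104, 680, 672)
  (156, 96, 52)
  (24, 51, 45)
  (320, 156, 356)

(121,28,162): 28+121 ≤ 162, not a triangle
(104,680,672): 104²+672² = 462400 = 680² → right
(156,96,52): 52+96 ≤ 156, not a triangle
(24,51,45): 24²+45² = 2601 = 51² → right
(320,156,356): 156²+320² = 126736 = 356² → right
3 of the 5 are right.

3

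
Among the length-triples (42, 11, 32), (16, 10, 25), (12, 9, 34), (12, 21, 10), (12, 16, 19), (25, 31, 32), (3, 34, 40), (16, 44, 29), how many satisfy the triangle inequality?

6

(11,32,42): 11+32 > 42 → valid
(10,16,25): 10+16 > 25 → valid
(9,12,34): 9+12 ≤ 34 → not valid
(10,12,21): 10+12 > 21 → valid
(12,16,19): 12+16 > 19 → valid
(25,31,32): 25+31 > 32 → valid
(3,34,40): 3+34 ≤ 40 → not valid
(16,29,44): 16+29 > 44 → valid
6 of the 8 triples form a triangle.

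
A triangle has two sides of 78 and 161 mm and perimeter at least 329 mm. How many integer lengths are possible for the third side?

Triangle inequality: 83 < x < 239. Perimeter ≥ 329 gives x ≥ 329 − 78 − 161 = 90.
So 90 ≤ x < 239; integers 90 through 238: 149 values.

149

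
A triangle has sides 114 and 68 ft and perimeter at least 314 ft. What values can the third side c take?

132 ≤ c < 182

Triangle inequality alone gives 46 < c < 182.
The perimeter condition gives c ≥ 314 − 114 − 68 = 132.
Intersecting the two: 132 ≤ c < 182.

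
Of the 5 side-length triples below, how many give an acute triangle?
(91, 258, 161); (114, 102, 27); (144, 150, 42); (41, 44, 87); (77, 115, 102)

(91,258,161): 91+161 ≤ 258, not a triangle
(114,102,27): 27²+102² = 11133 < 12996 = 114² → obtuse
(144,150,42): 42²+144² = 22500 = 150² → right
(41,44,87): 41+44 ≤ 87, not a triangle
(77,115,102): 77²+102² = 16333 > 13225 = 115² → acute
1 of the 5 is acute.

1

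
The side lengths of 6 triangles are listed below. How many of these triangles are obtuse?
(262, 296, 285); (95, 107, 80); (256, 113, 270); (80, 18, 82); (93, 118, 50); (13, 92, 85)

(262,296,285): 262²+285² = 149869 > 87616 = 296² → acute
(95,107,80): 80²+95² = 15425 > 11449 = 107² → acute
(256,113,270): 113²+256² = 78305 > 72900 = 270² → acute
(80,18,82): 18²+80² = 6724 = 82² → right
(93,118,50): 50²+93² = 11149 < 13924 = 118² → obtuse
(13,92,85): 13²+85² = 7394 < 8464 = 92² → obtuse
2 of the 6 are obtuse.

2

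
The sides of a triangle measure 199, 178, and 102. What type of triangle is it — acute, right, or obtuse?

acute

Compare the square of the longest side to the sum of squares of the other two: 102² + 178² = 42088 > 39601 = 199².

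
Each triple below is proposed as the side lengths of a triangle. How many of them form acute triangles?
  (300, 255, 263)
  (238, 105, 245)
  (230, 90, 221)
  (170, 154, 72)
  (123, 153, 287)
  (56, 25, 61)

4

(300,255,263): 255²+263² = 134194 > 90000 = 300² → acute
(238,105,245): 105²+238² = 67669 > 60025 = 245² → acute
(230,90,221): 90²+221² = 56941 > 52900 = 230² → acute
(170,154,72): 72²+154² = 28900 = 170² → right
(123,153,287): 123+153 ≤ 287, not a triangle
(56,25,61): 25²+56² = 3761 > 3721 = 61² → acute
4 of the 6 are acute.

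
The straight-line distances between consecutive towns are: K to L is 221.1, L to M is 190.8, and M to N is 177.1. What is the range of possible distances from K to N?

0 ≤ KN ≤ 589.0

The maximum is all hops collinear in one direction: 221.1 + 190.8 + 177.1 = 589.0.
The longest hop is 221.1; the others sum to 367.9. Since 221.1 ≤ 367.9, the path can fold back on itself completely, so the minimum distance is 0.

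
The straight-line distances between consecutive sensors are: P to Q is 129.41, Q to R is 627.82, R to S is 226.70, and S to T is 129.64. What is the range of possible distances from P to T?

142.07 ≤ PT ≤ 1113.57

The maximum is all hops collinear in one direction: 129.41 + 627.82 + 226.70 + 129.64 = 1113.57.
The longest hop is 627.82; the others sum to 485.75. Folding the others back against it leaves at least 627.82 − 485.75 = 142.07.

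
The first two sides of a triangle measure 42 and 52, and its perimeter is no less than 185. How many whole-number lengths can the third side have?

Triangle inequality: 10 < x < 94. Perimeter ≥ 185 gives x ≥ 185 − 42 − 52 = 91.
So 91 ≤ x < 94; integers 91 through 93: 3 values.

3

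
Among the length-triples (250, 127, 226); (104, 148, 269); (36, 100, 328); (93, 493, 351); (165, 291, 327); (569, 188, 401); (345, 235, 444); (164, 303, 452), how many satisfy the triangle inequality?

5

(127,226,250): 127+226 > 250 → valid
(104,148,269): 104+148 ≤ 269 → not valid
(36,100,328): 36+100 ≤ 328 → not valid
(93,351,493): 93+351 ≤ 493 → not valid
(165,291,327): 165+291 > 327 → valid
(188,401,569): 188+401 > 569 → valid
(235,345,444): 235+345 > 444 → valid
(164,303,452): 164+303 > 452 → valid
5 of the 8 triples form a triangle.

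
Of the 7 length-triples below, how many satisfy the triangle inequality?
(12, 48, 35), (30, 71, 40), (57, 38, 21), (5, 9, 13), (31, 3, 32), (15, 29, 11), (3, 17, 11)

(12,35,48): 12+35 ≤ 48 → not valid
(30,40,71): 30+40 ≤ 71 → not valid
(21,38,57): 21+38 > 57 → valid
(5,9,13): 5+9 > 13 → valid
(3,31,32): 3+31 > 32 → valid
(11,15,29): 11+15 ≤ 29 → not valid
(3,11,17): 3+11 ≤ 17 → not valid
3 of the 7 triples form a triangle.

3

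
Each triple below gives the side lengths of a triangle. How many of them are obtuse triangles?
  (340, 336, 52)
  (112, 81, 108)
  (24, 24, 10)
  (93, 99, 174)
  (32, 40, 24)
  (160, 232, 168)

(340,336,52): 52²+336² = 115600 = 340² → right
(112,81,108): 81²+108² = 18225 > 12544 = 112² → acute
(24,24,10): 10²+24² = 676 > 576 = 24² → acute
(93,99,174): 93²+99² = 18450 < 30276 = 174² → obtuse
(32,40,24): 24²+32² = 1600 = 40² → right
(160,232,168): 160²+168² = 53824 = 232² → right
1 of the 6 is obtuse.

1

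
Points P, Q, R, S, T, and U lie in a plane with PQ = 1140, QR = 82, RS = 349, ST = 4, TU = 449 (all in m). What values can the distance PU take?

The maximum is all hops collinear in one direction: 1140 + 82 + 349 + 4 + 449 = 2024.
The longest hop is 1140; the others sum to 884. Folding the others back against it leaves at least 1140 − 884 = 256.

256 ≤ PU ≤ 2024 m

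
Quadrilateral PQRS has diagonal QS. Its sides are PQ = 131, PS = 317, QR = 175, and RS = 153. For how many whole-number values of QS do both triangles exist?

From triangle PQS: 186 < QS < 448.
From triangle RQS: 22 < QS < 328.
Intersection: 186 < QS < 328, so integers 187 through 327: 141 values.

141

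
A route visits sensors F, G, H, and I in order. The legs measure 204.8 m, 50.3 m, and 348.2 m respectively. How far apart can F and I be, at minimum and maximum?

The maximum is all hops collinear in one direction: 204.8 + 50.3 + 348.2 = 603.3.
The longest hop is 348.2; the others sum to 255.1. Folding the others back against it leaves at least 348.2 − 255.1 = 93.1.

93.1 ≤ FI ≤ 603.3 m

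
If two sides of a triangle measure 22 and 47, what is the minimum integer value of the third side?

26

The third side must be strictly greater than |22 − 47| = 25.
The smallest integer above 25 is 26.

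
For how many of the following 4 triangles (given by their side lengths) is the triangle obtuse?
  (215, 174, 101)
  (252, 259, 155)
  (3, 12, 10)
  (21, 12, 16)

(215,174,101): 101²+174² = 40477 < 46225 = 215² → obtuse
(252,259,155): 155²+252² = 87529 > 67081 = 259² → acute
(3,12,10): 3²+10² = 109 < 144 = 12² → obtuse
(21,12,16): 12²+16² = 400 < 441 = 21² → obtuse
3 of the 4 are obtuse.

3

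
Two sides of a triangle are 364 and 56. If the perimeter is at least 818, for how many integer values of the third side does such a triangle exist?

22

Triangle inequality: 308 < x < 420. Perimeter ≥ 818 gives x ≥ 818 − 364 − 56 = 398.
So 398 ≤ x < 420; integers 398 through 419: 22 values.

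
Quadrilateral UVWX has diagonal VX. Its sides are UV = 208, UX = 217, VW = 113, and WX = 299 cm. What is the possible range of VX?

186 < VX < 412

From triangle UVX: |208 − 217| < VX < 208 + 217, i.e. 9 < VX < 425.
From triangle WVX: 186 < VX < 412.
Both must hold, so VX lies in the intersection.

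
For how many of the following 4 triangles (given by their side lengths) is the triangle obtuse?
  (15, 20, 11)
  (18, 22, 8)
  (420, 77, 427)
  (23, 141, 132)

3

(15,20,11): 11²+15² = 346 < 400 = 20² → obtuse
(18,22,8): 8²+18² = 388 < 484 = 22² → obtuse
(420,77,427): 77²+420² = 182329 = 427² → right
(23,141,132): 23²+132² = 17953 < 19881 = 141² → obtuse
3 of the 4 are obtuse.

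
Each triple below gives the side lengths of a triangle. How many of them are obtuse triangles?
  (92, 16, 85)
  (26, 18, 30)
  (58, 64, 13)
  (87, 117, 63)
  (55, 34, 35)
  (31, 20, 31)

4

(92,16,85): 16²+85² = 7481 < 8464 = 92² → obtuse
(26,18,30): 18²+26² = 1000 > 900 = 30² → acute
(58,64,13): 13²+58² = 3533 < 4096 = 64² → obtuse
(87,117,63): 63²+87² = 11538 < 13689 = 117² → obtuse
(55,34,35): 34²+35² = 2381 < 3025 = 55² → obtuse
(31,20,31): 20²+31² = 1361 > 961 = 31² → acute
4 of the 6 are obtuse.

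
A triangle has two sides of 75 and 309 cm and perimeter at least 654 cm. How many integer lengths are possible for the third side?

114

Triangle inequality: 234 < x < 384. Perimeter ≥ 654 gives x ≥ 654 − 75 − 309 = 270.
So 270 ≤ x < 384; integers 270 through 383: 114 values.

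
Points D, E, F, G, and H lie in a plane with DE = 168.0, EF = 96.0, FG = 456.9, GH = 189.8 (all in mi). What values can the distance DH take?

The maximum is all hops collinear in one direction: 168.0 + 96.0 + 456.9 + 189.8 = 910.7.
The longest hop is 456.9; the others sum to 453.8. Folding the others back against it leaves at least 456.9 − 453.8 = 3.1.

3.1 ≤ DH ≤ 910.7 mi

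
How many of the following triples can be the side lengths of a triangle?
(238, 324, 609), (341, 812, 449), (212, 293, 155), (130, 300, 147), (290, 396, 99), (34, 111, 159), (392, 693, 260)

(238,324,609): 238+324 ≤ 609 → not valid
(341,449,812): 341+449 ≤ 812 → not valid
(155,212,293): 155+212 > 293 → valid
(130,147,300): 130+147 ≤ 300 → not valid
(99,290,396): 99+290 ≤ 396 → not valid
(34,111,159): 34+111 ≤ 159 → not valid
(260,392,693): 260+392 ≤ 693 → not valid
1 of the 7 triples forms a triangle.

1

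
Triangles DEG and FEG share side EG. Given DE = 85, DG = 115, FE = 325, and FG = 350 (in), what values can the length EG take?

From triangle DEG: |85 − 115| < EG < 85 + 115, i.e. 30 < EG < 200.
From triangle FEG: 25 < EG < 675.
Both must hold, so EG lies in the intersection.

30 < EG < 200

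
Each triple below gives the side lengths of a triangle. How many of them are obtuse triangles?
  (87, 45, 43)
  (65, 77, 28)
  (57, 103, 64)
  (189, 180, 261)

3

(87,45,43): 43²+45² = 3874 < 7569 = 87² → obtuse
(65,77,28): 28²+65² = 5009 < 5929 = 77² → obtuse
(57,103,64): 57²+64² = 7345 < 10609 = 103² → obtuse
(189,180,261): 180²+189² = 68121 = 261² → right
3 of the 4 are obtuse.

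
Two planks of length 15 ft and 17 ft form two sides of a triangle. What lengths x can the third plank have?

By the triangle inequality, x must be less than 15 + 17 = 32 and greater than |15 − 17| = 2.

2 < x < 32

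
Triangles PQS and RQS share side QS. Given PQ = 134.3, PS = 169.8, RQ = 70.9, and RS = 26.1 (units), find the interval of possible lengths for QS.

44.8 < QS < 97.0

From triangle PQS: |134.3 − 169.8| < QS < 134.3 + 169.8, i.e. 35.5 < QS < 304.1.
From triangle RQS: 44.8 < QS < 97.0.
Both must hold, so QS lies in the intersection.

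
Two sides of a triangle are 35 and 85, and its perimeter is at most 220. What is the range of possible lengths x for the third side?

Triangle inequality alone gives 50 < x < 120.
The perimeter condition gives x ≤ 220 − 35 − 85 = 100.
Intersecting the two: 50 < x ≤ 100.

50 < x ≤ 100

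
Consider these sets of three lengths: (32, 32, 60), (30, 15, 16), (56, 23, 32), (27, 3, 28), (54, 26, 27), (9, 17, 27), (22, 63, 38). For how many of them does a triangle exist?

(32,32,60): 32+32 > 60 → valid
(15,16,30): 15+16 > 30 → valid
(23,32,56): 23+32 ≤ 56 → not valid
(3,27,28): 3+27 > 28 → valid
(26,27,54): 26+27 ≤ 54 → not valid
(9,17,27): 9+17 ≤ 27 → not valid
(22,38,63): 22+38 ≤ 63 → not valid
3 of the 7 triples form a triangle.

3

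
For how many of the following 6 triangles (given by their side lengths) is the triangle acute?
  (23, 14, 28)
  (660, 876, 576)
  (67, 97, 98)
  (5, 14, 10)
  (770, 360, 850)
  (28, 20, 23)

2

(23,14,28): 14²+23² = 725 < 784 = 28² → obtuse
(660,876,576): 576²+660² = 767376 = 876² → right
(67,97,98): 67²+97² = 13898 > 9604 = 98² → acute
(5,14,10): 5²+10² = 125 < 196 = 14² → obtuse
(770,360,850): 360²+770² = 722500 = 850² → right
(28,20,23): 20²+23² = 929 > 784 = 28² → acute
2 of the 6 are acute.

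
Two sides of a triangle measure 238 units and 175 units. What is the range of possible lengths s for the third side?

63 < s < 413

By the triangle inequality, s must be less than 238 + 175 = 413 and greater than |238 − 175| = 63.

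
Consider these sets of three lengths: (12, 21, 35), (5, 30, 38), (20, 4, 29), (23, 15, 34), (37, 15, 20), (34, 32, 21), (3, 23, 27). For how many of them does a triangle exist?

(12,21,35): 12+21 ≤ 35 → not valid
(5,30,38): 5+30 ≤ 38 → not valid
(4,20,29): 4+20 ≤ 29 → not valid
(15,23,34): 15+23 > 34 → valid
(15,20,37): 15+20 ≤ 37 → not valid
(21,32,34): 21+32 > 34 → valid
(3,23,27): 3+23 ≤ 27 → not valid
2 of the 7 triples form a triangle.

2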